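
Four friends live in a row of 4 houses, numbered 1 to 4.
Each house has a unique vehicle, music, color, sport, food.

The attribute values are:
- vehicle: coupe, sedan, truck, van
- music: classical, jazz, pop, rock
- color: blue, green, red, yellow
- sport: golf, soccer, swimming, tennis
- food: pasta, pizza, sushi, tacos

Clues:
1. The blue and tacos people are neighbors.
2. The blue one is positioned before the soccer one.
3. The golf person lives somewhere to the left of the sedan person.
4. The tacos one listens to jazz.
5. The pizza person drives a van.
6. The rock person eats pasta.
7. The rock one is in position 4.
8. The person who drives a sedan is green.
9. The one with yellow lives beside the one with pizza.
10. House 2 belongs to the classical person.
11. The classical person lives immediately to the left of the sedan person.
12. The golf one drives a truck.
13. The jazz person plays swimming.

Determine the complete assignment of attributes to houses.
Solution:

House | Vehicle | Music | Color | Sport | Food
----------------------------------------------
  1   | truck | pop | yellow | golf | sushi
  2   | van | classical | blue | tennis | pizza
  3   | sedan | jazz | green | swimming | tacos
  4   | coupe | rock | red | soccer | pasta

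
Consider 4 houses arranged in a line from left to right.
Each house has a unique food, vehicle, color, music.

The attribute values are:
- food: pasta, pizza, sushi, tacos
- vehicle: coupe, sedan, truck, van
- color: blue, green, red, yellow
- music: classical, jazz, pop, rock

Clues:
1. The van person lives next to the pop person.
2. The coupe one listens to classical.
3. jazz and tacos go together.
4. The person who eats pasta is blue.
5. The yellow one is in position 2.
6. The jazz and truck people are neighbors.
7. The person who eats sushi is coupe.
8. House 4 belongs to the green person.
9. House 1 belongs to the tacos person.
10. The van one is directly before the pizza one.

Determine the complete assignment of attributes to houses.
Solution:

House | Food | Vehicle | Color | Music
--------------------------------------
  1   | tacos | van | red | jazz
  2   | pizza | truck | yellow | pop
  3   | pasta | sedan | blue | rock
  4   | sushi | coupe | green | classical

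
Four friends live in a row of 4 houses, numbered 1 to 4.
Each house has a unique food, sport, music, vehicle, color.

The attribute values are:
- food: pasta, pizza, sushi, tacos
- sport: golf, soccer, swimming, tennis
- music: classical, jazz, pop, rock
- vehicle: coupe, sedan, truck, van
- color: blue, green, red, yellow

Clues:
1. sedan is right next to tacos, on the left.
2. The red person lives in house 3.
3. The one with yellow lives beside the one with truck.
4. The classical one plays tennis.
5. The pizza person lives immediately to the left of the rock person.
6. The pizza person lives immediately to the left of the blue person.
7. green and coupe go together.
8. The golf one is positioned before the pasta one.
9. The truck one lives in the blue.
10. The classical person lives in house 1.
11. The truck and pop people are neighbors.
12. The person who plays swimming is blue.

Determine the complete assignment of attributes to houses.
Solution:

House | Food | Sport | Music | Vehicle | Color
----------------------------------------------
  1   | pizza | tennis | classical | sedan | yellow
  2   | tacos | swimming | rock | truck | blue
  3   | sushi | golf | pop | van | red
  4   | pasta | soccer | jazz | coupe | green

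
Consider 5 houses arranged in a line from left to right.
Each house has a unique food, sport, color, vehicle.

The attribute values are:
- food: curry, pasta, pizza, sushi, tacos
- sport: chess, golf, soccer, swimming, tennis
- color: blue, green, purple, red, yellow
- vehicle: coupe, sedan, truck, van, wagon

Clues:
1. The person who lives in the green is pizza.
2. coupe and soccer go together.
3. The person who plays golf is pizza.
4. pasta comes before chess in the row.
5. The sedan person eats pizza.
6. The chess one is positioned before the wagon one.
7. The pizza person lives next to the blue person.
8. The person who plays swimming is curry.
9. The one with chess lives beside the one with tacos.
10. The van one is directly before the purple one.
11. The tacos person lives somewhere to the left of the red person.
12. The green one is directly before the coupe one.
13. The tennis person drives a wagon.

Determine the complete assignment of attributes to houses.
Solution:

House | Food | Sport | Color | Vehicle
--------------------------------------
  1   | pizza | golf | green | sedan
  2   | pasta | soccer | blue | coupe
  3   | sushi | chess | yellow | van
  4   | tacos | tennis | purple | wagon
  5   | curry | swimming | red | truck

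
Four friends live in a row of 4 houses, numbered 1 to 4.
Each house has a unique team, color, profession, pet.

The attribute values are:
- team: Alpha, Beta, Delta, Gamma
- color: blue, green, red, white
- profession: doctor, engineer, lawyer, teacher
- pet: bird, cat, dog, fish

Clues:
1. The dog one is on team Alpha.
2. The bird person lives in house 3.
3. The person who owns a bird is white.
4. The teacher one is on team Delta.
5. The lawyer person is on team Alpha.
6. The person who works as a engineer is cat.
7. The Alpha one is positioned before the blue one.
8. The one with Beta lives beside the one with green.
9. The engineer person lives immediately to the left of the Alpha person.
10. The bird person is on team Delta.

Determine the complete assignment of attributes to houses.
Solution:

House | Team | Color | Profession | Pet
---------------------------------------
  1   | Beta | red | engineer | cat
  2   | Alpha | green | lawyer | dog
  3   | Delta | white | teacher | bird
  4   | Gamma | blue | doctor | fish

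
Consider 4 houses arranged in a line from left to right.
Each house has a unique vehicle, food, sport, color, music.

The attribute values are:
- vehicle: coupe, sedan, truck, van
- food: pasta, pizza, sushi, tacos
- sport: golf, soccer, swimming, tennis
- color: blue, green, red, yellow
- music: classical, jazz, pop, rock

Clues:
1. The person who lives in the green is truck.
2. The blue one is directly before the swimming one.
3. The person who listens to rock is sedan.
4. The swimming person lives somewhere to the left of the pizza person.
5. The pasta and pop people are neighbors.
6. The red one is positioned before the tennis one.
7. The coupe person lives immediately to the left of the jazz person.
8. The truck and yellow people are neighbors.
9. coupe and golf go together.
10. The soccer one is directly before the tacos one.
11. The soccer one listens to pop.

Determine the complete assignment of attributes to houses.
Solution:

House | Vehicle | Food | Sport | Color | Music
----------------------------------------------
  1   | coupe | sushi | golf | blue | classical
  2   | van | pasta | swimming | red | jazz
  3   | truck | pizza | soccer | green | pop
  4   | sedan | tacos | tennis | yellow | rock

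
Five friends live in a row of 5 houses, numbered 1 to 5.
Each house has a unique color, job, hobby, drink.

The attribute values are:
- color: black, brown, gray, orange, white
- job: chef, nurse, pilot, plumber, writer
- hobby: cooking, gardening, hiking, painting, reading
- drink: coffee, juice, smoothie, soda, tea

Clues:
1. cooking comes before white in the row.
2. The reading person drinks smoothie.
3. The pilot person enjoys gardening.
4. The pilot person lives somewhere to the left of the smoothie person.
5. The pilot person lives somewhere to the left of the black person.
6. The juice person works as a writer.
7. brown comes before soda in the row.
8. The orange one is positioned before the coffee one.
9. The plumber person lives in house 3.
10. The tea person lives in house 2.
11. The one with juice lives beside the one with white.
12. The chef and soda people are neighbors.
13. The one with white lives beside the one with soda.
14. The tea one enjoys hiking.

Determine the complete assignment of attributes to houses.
Solution:

House | Color | Job | Hobby | Drink
-----------------------------------
  1   | brown | writer | cooking | juice
  2   | white | chef | hiking | tea
  3   | orange | plumber | painting | soda
  4   | gray | pilot | gardening | coffee
  5   | black | nurse | reading | smoothie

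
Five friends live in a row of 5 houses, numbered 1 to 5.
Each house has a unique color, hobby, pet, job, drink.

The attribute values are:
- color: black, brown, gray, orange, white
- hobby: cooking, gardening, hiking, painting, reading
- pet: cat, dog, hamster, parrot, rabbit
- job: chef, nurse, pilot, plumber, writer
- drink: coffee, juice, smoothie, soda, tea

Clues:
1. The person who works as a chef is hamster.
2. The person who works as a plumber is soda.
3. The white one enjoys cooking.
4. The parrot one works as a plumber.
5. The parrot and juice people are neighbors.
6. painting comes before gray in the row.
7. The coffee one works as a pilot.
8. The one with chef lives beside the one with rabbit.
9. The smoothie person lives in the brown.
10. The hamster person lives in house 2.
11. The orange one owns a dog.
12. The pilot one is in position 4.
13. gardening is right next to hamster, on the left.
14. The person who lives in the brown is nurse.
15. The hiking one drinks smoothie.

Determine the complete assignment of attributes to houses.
Solution:

House | Color | Hobby | Pet | Job | Drink
-----------------------------------------
  1   | black | gardening | parrot | plumber | soda
  2   | white | cooking | hamster | chef | juice
  3   | brown | hiking | rabbit | nurse | smoothie
  4   | orange | painting | dog | pilot | coffee
  5   | gray | reading | cat | writer | tea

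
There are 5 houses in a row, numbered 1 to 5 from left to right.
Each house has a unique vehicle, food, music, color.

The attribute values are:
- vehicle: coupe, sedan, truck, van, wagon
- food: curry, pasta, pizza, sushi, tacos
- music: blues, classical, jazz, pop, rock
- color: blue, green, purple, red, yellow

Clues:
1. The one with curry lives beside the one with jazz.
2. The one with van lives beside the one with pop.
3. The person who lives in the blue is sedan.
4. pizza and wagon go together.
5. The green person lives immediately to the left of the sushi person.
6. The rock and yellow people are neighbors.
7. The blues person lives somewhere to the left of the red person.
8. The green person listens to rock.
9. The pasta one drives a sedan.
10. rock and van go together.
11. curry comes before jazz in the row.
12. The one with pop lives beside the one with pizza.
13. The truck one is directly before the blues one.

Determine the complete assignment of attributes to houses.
Solution:

House | Vehicle | Food | Music | Color
--------------------------------------
  1   | van | tacos | rock | green
  2   | truck | sushi | pop | yellow
  3   | wagon | pizza | blues | purple
  4   | coupe | curry | classical | red
  5   | sedan | pasta | jazz | blue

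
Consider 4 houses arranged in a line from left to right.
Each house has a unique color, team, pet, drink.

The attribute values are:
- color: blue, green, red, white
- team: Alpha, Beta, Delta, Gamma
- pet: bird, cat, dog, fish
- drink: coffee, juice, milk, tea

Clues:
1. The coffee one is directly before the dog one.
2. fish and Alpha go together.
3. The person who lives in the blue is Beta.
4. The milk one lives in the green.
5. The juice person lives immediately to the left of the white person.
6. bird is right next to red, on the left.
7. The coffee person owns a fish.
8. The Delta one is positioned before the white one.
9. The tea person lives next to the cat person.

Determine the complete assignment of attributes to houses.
Solution:

House | Color | Team | Pet | Drink
----------------------------------
  1   | blue | Beta | bird | tea
  2   | red | Delta | cat | juice
  3   | white | Alpha | fish | coffee
  4   | green | Gamma | dog | milk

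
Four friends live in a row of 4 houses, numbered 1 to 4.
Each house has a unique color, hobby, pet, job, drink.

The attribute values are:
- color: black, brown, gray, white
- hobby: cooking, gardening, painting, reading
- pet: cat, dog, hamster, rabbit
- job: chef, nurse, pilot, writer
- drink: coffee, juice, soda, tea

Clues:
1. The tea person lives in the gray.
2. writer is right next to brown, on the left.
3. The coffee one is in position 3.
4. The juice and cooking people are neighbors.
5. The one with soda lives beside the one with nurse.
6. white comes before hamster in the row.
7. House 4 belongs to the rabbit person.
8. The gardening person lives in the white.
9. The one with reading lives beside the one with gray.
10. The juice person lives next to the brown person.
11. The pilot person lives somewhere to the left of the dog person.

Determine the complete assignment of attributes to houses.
Solution:

House | Color | Hobby | Pet | Job | Drink
-----------------------------------------
  1   | white | gardening | cat | writer | juice
  2   | brown | cooking | hamster | pilot | soda
  3   | black | reading | dog | nurse | coffee
  4   | gray | painting | rabbit | chef | tea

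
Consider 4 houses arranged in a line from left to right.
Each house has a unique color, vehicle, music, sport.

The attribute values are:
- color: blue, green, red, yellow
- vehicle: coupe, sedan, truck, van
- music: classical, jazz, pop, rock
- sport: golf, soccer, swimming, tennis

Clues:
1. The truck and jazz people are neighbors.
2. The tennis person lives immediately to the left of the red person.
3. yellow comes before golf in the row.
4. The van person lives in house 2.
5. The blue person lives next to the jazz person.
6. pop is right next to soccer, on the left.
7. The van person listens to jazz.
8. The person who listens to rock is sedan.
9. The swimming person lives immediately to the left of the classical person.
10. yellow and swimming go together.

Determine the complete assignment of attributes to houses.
Solution:

House | Color | Vehicle | Music | Sport
---------------------------------------
  1   | blue | truck | pop | tennis
  2   | red | van | jazz | soccer
  3   | yellow | sedan | rock | swimming
  4   | green | coupe | classical | golf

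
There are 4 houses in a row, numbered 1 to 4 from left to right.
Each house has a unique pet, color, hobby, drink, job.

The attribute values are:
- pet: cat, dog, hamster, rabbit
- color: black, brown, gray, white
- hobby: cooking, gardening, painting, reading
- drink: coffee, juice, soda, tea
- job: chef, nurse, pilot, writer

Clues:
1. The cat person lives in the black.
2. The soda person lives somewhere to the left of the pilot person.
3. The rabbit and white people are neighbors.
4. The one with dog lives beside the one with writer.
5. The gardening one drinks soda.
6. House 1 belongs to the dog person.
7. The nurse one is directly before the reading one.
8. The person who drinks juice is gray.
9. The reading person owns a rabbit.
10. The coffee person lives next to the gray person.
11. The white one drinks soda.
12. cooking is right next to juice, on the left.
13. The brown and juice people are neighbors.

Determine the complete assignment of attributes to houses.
Solution:

House | Pet | Color | Hobby | Drink | Job
-----------------------------------------
  1   | dog | brown | cooking | coffee | nurse
  2   | rabbit | gray | reading | juice | writer
  3   | hamster | white | gardening | soda | chef
  4   | cat | black | painting | tea | pilot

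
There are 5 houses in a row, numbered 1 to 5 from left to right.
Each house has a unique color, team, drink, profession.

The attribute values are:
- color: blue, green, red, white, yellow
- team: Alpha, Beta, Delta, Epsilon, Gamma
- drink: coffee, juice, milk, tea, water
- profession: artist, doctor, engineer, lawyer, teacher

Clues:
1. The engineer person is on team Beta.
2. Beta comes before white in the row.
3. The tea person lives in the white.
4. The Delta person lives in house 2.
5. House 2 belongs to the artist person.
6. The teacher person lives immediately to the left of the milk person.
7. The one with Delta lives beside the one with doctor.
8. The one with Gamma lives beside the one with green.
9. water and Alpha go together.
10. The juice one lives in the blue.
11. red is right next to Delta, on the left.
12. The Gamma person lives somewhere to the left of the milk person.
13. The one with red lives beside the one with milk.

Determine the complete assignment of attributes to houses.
Solution:

House | Color | Team | Drink | Profession
-----------------------------------------
  1   | red | Gamma | coffee | teacher
  2   | green | Delta | milk | artist
  3   | yellow | Alpha | water | doctor
  4   | blue | Beta | juice | engineer
  5   | white | Epsilon | tea | lawyer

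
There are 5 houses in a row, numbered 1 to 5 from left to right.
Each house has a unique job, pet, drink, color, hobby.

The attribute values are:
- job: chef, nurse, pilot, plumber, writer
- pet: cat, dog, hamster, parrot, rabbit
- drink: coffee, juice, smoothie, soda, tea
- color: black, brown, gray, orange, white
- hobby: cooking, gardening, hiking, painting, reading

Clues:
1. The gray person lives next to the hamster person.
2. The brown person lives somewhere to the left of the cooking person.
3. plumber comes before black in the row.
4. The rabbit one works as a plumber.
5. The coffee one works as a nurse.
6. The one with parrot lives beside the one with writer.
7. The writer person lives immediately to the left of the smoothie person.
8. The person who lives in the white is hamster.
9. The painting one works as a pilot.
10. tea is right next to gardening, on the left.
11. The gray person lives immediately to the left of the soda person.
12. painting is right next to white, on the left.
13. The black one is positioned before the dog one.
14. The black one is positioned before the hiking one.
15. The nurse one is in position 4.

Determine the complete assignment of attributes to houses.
Solution:

House | Job | Pet | Drink | Color | Hobby
-----------------------------------------
  1   | pilot | parrot | tea | gray | painting
  2   | writer | hamster | soda | white | gardening
  3   | plumber | rabbit | smoothie | brown | reading
  4   | nurse | cat | coffee | black | cooking
  5   | chef | dog | juice | orange | hiking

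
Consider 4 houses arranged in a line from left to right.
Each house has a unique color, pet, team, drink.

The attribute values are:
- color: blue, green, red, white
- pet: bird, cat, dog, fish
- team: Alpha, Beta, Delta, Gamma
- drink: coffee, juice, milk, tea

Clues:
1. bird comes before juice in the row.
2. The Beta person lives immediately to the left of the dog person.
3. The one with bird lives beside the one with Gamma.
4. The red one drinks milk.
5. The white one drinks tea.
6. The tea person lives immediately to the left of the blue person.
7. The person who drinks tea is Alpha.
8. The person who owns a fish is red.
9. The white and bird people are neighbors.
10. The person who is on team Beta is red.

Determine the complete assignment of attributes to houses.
Solution:

House | Color | Pet | Team | Drink
----------------------------------
  1   | red | fish | Beta | milk
  2   | white | dog | Alpha | tea
  3   | blue | bird | Delta | coffee
  4   | green | cat | Gamma | juice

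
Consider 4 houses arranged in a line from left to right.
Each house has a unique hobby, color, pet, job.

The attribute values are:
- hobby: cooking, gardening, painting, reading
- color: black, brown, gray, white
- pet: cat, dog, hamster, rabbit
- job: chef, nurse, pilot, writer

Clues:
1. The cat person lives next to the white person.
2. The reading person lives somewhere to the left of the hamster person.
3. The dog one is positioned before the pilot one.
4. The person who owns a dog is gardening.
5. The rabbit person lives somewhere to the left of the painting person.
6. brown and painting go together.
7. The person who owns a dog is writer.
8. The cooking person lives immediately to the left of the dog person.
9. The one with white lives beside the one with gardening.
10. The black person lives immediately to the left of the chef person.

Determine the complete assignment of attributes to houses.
Solution:

House | Hobby | Color | Pet | Job
---------------------------------
  1   | reading | black | cat | nurse
  2   | cooking | white | rabbit | chef
  3   | gardening | gray | dog | writer
  4   | painting | brown | hamster | pilot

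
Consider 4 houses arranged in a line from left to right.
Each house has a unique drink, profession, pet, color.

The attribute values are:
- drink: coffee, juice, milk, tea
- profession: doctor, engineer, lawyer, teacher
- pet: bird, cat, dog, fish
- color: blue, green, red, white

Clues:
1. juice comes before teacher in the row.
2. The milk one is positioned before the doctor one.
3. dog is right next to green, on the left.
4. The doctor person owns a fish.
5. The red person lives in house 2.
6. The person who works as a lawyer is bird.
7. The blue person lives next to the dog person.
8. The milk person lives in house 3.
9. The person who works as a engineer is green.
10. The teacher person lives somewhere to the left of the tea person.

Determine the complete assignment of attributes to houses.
Solution:

House | Drink | Profession | Pet | Color
----------------------------------------
  1   | juice | lawyer | bird | blue
  2   | coffee | teacher | dog | red
  3   | milk | engineer | cat | green
  4   | tea | doctor | fish | white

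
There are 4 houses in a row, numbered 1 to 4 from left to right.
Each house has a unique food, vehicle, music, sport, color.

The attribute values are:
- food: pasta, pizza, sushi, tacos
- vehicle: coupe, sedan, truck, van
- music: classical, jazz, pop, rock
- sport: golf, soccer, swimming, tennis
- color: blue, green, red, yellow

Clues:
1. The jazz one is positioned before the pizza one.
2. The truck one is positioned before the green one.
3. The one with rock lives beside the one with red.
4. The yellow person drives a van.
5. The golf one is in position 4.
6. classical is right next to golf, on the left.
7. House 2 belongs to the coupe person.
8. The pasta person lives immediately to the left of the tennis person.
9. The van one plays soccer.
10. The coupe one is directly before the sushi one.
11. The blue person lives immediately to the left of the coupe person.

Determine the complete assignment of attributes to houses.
Solution:

House | Food | Vehicle | Music | Sport | Color
----------------------------------------------
  1   | pasta | truck | rock | swimming | blue
  2   | tacos | coupe | jazz | tennis | red
  3   | sushi | van | classical | soccer | yellow
  4   | pizza | sedan | pop | golf | green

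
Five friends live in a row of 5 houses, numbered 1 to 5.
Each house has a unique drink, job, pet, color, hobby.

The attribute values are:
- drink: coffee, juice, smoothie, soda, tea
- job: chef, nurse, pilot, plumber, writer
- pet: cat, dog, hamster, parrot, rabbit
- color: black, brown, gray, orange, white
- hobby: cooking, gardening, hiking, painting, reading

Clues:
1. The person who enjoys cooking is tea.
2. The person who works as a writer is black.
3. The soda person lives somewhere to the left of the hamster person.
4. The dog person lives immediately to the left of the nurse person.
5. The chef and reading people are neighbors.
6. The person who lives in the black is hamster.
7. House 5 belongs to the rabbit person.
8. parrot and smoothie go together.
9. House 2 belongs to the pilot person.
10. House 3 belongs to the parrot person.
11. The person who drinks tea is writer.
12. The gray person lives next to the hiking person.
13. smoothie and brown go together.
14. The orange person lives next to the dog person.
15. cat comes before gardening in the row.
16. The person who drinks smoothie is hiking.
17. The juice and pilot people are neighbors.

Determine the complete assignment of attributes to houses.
Solution:

House | Drink | Job | Pet | Color | Hobby
-----------------------------------------
  1   | juice | chef | cat | orange | painting
  2   | soda | pilot | dog | gray | reading
  3   | smoothie | nurse | parrot | brown | hiking
  4   | tea | writer | hamster | black | cooking
  5   | coffee | plumber | rabbit | white | gardening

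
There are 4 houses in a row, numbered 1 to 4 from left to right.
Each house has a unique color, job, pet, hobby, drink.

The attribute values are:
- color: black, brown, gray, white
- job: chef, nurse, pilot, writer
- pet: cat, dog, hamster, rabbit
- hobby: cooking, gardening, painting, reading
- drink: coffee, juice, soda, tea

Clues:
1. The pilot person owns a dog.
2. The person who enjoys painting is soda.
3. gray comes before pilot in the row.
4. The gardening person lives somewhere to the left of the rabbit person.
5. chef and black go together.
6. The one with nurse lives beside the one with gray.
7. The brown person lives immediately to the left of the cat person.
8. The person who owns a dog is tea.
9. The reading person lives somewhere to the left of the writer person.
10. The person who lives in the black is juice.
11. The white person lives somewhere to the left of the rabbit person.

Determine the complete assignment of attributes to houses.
Solution:

House | Color | Job | Pet | Hobby | Drink
-----------------------------------------
  1   | brown | nurse | hamster | reading | coffee
  2   | gray | writer | cat | painting | soda
  3   | white | pilot | dog | gardening | tea
  4   | black | chef | rabbit | cooking | juice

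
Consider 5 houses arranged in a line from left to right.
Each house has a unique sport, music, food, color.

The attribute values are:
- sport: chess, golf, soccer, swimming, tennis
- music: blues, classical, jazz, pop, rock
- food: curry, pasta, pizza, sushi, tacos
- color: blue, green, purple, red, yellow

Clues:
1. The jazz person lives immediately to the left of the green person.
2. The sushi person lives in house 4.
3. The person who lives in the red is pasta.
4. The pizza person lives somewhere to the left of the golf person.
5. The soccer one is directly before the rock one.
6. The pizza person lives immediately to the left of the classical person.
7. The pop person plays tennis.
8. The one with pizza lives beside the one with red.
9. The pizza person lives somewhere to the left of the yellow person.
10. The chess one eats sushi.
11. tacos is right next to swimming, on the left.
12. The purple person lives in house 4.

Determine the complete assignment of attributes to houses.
Solution:

House | Sport | Music | Food | Color
------------------------------------
  1   | soccer | jazz | tacos | blue
  2   | swimming | rock | pizza | green
  3   | golf | classical | pasta | red
  4   | chess | blues | sushi | purple
  5   | tennis | pop | curry | yellow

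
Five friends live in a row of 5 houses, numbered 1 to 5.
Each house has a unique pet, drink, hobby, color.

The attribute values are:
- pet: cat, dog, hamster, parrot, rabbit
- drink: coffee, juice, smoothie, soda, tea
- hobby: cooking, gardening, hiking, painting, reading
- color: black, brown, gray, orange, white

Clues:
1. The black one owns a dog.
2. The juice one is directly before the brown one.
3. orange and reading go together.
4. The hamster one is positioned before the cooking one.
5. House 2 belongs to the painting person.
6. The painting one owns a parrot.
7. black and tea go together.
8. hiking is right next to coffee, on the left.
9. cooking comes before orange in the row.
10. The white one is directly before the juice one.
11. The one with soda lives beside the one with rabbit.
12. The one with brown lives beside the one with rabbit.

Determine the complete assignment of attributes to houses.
Solution:

House | Pet | Drink | Hobby | Color
-----------------------------------
  1   | dog | tea | hiking | black
  2   | parrot | coffee | painting | white
  3   | hamster | juice | gardening | gray
  4   | cat | soda | cooking | brown
  5   | rabbit | smoothie | reading | orange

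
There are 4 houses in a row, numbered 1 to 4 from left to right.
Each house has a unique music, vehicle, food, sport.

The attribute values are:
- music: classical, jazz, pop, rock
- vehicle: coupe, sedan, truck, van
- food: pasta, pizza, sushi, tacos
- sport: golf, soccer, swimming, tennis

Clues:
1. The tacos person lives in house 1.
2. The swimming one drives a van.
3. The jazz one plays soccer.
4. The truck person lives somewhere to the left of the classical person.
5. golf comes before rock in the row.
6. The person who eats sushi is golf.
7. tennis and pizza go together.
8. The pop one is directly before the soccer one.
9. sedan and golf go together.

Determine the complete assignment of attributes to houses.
Solution:

House | Music | Vehicle | Food | Sport
--------------------------------------
  1   | pop | van | tacos | swimming
  2   | jazz | truck | pasta | soccer
  3   | classical | sedan | sushi | golf
  4   | rock | coupe | pizza | tennis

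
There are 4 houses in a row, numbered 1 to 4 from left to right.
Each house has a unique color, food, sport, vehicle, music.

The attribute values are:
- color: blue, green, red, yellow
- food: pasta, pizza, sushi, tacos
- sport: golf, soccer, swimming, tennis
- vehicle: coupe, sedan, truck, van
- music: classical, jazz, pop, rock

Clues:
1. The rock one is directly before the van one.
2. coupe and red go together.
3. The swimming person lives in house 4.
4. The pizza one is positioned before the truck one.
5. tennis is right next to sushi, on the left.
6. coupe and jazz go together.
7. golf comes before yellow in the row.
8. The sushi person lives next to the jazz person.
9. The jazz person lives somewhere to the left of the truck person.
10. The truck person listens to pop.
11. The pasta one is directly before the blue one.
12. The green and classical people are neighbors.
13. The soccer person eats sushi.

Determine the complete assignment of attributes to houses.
Solution:

House | Color | Food | Sport | Vehicle | Music
----------------------------------------------
  1   | green | pasta | tennis | sedan | rock
  2   | blue | sushi | soccer | van | classical
  3   | red | pizza | golf | coupe | jazz
  4   | yellow | tacos | swimming | truck | pop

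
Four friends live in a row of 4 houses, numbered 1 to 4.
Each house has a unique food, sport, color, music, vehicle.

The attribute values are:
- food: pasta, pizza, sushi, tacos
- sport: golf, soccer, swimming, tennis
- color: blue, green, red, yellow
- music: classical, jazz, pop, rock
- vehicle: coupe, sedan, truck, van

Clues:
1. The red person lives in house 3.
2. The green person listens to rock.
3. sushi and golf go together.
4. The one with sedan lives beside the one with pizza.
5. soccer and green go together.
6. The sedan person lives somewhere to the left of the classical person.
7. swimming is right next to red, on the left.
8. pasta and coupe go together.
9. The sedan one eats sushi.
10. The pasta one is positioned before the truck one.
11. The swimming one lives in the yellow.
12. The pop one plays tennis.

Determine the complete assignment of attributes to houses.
Solution:

House | Food | Sport | Color | Music | Vehicle
----------------------------------------------
  1   | sushi | golf | blue | jazz | sedan
  2   | pizza | swimming | yellow | classical | van
  3   | pasta | tennis | red | pop | coupe
  4   | tacos | soccer | green | rock | truck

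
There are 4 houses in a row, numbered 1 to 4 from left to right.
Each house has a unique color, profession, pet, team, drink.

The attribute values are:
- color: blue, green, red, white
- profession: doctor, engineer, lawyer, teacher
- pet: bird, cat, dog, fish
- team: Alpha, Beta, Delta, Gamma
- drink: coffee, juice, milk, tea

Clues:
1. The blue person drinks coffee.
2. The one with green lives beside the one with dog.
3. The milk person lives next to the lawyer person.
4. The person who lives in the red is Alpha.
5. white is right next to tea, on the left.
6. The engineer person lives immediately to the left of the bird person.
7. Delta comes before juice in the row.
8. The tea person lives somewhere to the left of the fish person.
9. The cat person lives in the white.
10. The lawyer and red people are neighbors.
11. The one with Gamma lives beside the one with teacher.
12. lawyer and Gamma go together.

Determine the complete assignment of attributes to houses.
Solution:

House | Color | Profession | Pet | Team | Drink
-----------------------------------------------
  1   | white | engineer | cat | Delta | milk
  2   | green | lawyer | bird | Gamma | tea
  3   | red | teacher | dog | Alpha | juice
  4   | blue | doctor | fish | Beta | coffee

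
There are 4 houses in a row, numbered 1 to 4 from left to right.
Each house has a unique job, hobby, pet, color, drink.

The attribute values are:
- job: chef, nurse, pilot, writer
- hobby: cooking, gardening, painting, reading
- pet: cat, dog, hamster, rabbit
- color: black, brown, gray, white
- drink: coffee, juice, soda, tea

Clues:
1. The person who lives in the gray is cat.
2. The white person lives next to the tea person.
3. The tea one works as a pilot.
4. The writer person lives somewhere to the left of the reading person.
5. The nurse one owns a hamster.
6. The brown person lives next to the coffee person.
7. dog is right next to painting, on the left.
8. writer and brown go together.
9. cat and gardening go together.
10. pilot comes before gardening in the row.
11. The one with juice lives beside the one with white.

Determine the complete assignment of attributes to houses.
Solution:

House | Job | Hobby | Pet | Color | Drink
-----------------------------------------
  1   | writer | cooking | dog | brown | juice
  2   | nurse | painting | hamster | white | coffee
  3   | pilot | reading | rabbit | black | tea
  4   | chef | gardening | cat | gray | soda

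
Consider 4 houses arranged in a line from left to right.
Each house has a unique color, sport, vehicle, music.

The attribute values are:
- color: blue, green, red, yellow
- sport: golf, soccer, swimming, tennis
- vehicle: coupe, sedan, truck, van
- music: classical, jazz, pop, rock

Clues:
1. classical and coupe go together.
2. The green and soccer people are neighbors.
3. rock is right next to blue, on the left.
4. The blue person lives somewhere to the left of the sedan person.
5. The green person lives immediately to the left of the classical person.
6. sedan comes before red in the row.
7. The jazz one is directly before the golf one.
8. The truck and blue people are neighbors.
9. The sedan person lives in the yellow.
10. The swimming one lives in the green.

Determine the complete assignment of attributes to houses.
Solution:

House | Color | Sport | Vehicle | Music
---------------------------------------
  1   | green | swimming | truck | rock
  2   | blue | soccer | coupe | classical
  3   | yellow | tennis | sedan | jazz
  4   | red | golf | van | pop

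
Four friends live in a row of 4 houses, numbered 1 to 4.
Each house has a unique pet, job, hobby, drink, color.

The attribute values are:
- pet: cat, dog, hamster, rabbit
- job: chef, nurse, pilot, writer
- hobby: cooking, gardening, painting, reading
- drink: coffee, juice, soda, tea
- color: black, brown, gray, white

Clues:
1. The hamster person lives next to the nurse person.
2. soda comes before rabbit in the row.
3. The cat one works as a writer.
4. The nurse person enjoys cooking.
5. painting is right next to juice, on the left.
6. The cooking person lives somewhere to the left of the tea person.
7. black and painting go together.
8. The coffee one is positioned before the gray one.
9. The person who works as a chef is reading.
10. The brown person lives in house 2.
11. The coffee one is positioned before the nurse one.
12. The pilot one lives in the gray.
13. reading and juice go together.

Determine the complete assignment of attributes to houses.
Solution:

House | Pet | Job | Hobby | Drink | Color
-----------------------------------------
  1   | cat | writer | painting | coffee | black
  2   | hamster | chef | reading | juice | brown
  3   | dog | nurse | cooking | soda | white
  4   | rabbit | pilot | gardening | tea | gray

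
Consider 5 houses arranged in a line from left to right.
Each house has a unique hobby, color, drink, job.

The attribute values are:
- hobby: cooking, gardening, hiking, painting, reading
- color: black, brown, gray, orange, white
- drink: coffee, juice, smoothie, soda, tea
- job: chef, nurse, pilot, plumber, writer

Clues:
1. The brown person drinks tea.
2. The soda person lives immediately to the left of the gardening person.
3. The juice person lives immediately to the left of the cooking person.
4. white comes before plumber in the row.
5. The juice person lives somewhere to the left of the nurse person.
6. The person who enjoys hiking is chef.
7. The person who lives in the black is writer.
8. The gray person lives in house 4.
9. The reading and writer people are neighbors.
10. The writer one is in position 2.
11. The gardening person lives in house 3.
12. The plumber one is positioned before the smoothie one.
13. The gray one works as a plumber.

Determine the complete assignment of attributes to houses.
Solution:

House | Hobby | Color | Drink | Job
-----------------------------------
  1   | reading | white | juice | pilot
  2   | cooking | black | soda | writer
  3   | gardening | brown | tea | nurse
  4   | painting | gray | coffee | plumber
  5   | hiking | orange | smoothie | chef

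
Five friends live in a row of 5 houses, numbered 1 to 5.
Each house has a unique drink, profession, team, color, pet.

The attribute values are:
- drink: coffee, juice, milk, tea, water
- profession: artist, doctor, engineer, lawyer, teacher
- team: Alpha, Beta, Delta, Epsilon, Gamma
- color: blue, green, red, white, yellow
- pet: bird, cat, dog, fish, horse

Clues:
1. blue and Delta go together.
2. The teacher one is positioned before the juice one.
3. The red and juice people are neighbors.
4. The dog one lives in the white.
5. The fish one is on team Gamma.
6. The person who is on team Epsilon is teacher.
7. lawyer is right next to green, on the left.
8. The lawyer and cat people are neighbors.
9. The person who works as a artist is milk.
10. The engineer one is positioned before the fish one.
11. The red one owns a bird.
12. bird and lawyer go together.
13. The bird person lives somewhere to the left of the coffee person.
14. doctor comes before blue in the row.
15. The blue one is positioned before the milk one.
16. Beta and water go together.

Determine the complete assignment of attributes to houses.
Solution:

House | Drink | Profession | Team | Color | Pet
-----------------------------------------------
  1   | tea | teacher | Epsilon | white | dog
  2   | water | lawyer | Beta | red | bird
  3   | juice | doctor | Alpha | green | cat
  4   | coffee | engineer | Delta | blue | horse
  5   | milk | artist | Gamma | yellow | fish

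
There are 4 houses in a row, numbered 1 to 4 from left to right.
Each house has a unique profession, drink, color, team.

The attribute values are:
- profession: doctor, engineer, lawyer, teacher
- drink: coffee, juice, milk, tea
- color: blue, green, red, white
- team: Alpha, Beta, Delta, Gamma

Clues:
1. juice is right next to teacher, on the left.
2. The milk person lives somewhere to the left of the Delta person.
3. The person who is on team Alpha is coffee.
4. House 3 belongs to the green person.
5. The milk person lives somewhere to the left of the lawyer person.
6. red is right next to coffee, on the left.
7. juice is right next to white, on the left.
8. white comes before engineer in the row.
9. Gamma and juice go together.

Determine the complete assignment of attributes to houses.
Solution:

House | Profession | Drink | Color | Team
-----------------------------------------
  1   | doctor | juice | red | Gamma
  2   | teacher | coffee | white | Alpha
  3   | engineer | milk | green | Beta
  4   | lawyer | tea | blue | Delta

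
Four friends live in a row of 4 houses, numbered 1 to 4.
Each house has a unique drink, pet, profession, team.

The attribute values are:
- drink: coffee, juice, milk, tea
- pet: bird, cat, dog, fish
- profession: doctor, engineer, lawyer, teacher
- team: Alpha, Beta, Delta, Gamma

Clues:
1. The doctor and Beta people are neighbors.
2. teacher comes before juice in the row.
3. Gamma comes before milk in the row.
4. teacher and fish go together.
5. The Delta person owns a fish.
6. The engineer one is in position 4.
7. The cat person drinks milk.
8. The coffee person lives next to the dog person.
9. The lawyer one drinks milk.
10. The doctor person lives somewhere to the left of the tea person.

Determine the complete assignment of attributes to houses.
Solution:

House | Drink | Pet | Profession | Team
---------------------------------------
  1   | coffee | fish | teacher | Delta
  2   | juice | dog | doctor | Gamma
  3   | milk | cat | lawyer | Beta
  4   | tea | bird | engineer | Alpha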